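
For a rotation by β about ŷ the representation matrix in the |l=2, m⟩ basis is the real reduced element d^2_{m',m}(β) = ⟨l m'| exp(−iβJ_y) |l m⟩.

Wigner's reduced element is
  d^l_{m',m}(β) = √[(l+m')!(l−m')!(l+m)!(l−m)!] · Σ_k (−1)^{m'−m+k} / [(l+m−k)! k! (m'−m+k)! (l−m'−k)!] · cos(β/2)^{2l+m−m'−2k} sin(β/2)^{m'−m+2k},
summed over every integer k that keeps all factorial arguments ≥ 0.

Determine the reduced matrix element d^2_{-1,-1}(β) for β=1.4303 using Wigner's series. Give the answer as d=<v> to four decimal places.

d^2_{-1,-1}(β=1.4303) via Wigner's sum:
c=cos(1.4303/2)=0.754995, s=sin(1.4303/2)=0.655731; N=√[1·6·1·6]=6.000000
k: max(0,(-1)−(-1))=0 … min(2+(-1),2−(-1))=1
  k=0: (−1)^0·6.0000/(6)·0.7550^4·0.6557^0 = +0.324920
  k=1: (−1)^1·6.0000/(2)·0.7550^2·0.6557^2 = -0.735293
d^2_{-1,-1}(1.4303) = +0.324920 -0.735293 = -0.410373

d=-0.4104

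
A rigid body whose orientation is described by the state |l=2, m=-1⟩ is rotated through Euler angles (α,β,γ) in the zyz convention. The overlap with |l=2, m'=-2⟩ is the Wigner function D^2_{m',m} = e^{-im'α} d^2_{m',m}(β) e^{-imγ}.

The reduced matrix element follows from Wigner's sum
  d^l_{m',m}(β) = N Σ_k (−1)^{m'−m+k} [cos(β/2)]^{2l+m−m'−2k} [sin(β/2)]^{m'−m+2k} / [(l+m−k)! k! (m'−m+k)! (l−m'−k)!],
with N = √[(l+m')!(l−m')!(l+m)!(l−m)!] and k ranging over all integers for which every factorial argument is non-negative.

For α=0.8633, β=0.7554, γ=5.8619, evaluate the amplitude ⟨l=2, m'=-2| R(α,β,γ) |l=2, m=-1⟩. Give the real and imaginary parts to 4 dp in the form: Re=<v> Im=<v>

Re=0.1554 Im=0.5716

Split into d^2_{-2,-1}(β=0.7554) × two z-phases.
Half-angle: c=0.929515, s=0.368784. N=√(1·24·1·6)=12.000000
k: max(0,(-1)−(-2))=1 … min(2+(-1),2−(-2))=1
  k=1: (−1)^0·12.0000/(6)·0.9295^3·0.3688^1 = +0.592340
d^2_{-2,-1}(0.7554) = +0.592340
Phases: e^{-i·(-2)·0.8633}=-0.155174+0.987887i, e^{-i·(-1)·5.8619}=+0.912564-0.408934i ⇒ D=+0.155415+0.571588i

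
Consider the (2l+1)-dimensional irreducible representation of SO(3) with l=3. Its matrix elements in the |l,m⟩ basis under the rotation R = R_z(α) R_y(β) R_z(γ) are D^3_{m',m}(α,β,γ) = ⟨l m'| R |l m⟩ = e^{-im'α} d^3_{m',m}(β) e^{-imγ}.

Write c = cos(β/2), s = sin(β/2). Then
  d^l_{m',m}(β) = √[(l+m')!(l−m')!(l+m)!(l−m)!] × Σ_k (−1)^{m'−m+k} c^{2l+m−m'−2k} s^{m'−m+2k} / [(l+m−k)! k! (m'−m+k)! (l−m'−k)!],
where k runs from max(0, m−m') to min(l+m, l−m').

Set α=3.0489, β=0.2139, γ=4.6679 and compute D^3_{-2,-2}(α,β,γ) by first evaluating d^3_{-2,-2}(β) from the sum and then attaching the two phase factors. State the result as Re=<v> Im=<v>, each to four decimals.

Re=-0.8765 Im=0.2467

First d^3_{-2,-2}(β=0.2139), then the phase factors e^{-i(-2)α} and e^{-i(-2)γ}:
c=cos(0.2139/2)=0.994286, s=sin(0.2139/2)=0.106746; N=√[1·120·1·120]=120.000000
The bounds max(0,m−m')=0 and min(l+m,l−m')=1 give 2 terms
  k=0: (−1)^0·120.0000/(120)·0.9943^6·0.1067^0 = +0.966204
  k=1: (−1)^1·120.0000/(24)·0.9943^4·0.1067^2 = -0.055683
d^3_{-2,-2}(0.2139) = +0.966204 -0.055683 = +0.910521
Phases: e^{-i·(-2)·3.0489}=+0.982865-0.184325i, e^{-i·(-2)·4.6679}=-0.996044+0.088861i ⇒ D=-0.876466+0.246691i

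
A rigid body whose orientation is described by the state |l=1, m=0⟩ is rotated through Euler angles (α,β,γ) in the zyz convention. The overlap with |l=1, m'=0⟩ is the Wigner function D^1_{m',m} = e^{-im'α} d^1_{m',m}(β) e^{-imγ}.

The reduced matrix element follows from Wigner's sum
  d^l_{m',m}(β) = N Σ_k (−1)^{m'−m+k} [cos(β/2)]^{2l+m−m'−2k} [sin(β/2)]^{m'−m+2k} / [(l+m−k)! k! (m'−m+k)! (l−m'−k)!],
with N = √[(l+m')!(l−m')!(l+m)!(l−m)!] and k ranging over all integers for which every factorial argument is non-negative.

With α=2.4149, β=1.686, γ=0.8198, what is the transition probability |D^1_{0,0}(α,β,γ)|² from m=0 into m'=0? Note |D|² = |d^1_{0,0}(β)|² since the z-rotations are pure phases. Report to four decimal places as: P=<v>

P=0.0132

First d^1_{0,0}(β=1.686), then the phase factors e^{-i(0)α} and e^{-i(0)γ}:
Half-angle: c=0.665226, s=0.746642. N=√(1·1·1·1)=1.000000
Admissible k: 0..1 (factorial args all ≥0)
  k=0: (−1)^0·1.0000/(1)·0.6652^2·0.7466^0 = +0.442525
  k=1: (−1)^1·1.0000/(1)·0.6652^0·0.7466^2 = -0.557475
d^1_{0,0}(1.686) = +0.442525 -0.557475 = -0.114949
|D^1_{0,0}|² = |d^1_{0,0}(β)|² = (-0.114949)² = 0.013213 (the z-rotation phases have unit modulus)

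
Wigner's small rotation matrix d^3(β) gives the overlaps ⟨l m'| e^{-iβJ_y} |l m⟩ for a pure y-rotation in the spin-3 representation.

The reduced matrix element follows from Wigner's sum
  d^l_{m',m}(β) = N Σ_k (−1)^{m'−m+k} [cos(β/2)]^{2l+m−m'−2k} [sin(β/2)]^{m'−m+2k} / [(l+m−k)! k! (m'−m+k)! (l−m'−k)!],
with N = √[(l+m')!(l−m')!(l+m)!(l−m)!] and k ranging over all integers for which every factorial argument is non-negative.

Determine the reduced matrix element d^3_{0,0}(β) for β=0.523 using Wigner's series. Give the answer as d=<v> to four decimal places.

d=0.3260

d^3_{0,0}(β=0.523) via Wigner's sum:
With c≡cos(β/2)=0.966003 and s≡sin(β/2)=0.258530, N=[6·6·6·6]^{1/2}=36.000000
The bounds max(0,m−m')=0 and min(l+m,l−m')=3 give 4 terms
  k=0: (−1)^0·36.0000/(36)·0.9660^6·0.2585^0 = +0.812590
  k=1: (−1)^1·36.0000/(4)·0.9660^4·0.2585^2 = -0.523815
  k=2: (−1)^2·36.0000/(4)·0.9660^2·0.2585^4 = +0.037518
  k=3: (−1)^3·36.0000/(36)·0.9660^0·0.2585^6 = -0.000299
d^3_{0,0}(0.523) = +0.812590 -0.523815 +0.037518 -0.000299 = +0.325994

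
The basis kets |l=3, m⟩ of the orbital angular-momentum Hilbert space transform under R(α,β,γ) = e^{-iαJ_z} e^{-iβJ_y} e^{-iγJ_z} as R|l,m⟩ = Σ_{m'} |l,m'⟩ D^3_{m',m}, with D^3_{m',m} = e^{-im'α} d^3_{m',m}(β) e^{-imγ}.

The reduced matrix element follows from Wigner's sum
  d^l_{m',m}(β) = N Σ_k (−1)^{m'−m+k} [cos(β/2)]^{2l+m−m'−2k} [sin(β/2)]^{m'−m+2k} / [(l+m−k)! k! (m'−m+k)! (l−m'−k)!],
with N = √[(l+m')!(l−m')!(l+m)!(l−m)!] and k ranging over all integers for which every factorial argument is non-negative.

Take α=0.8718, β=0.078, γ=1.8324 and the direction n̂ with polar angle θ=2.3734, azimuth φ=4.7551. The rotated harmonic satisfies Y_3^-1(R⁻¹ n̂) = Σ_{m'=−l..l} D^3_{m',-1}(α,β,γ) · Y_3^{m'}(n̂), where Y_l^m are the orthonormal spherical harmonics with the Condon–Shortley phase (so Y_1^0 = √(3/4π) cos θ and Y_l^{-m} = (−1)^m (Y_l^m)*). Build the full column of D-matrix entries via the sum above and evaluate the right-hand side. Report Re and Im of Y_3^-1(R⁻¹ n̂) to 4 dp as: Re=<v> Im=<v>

Re=-0.2024 Im=-0.3378

Need the full column D^3_{m',-1} for m'=−3..3 at α=0.8718, β=0.078, γ=1.8324.
cos(β/2)=0.999240, sin(β/2)=0.038990
d^3_{-3,-1}: single k=2 term ⇒ +0.005870;  D = -0.001535-0.005666i
d^3_{-2,-1}: k∈[1..2] ⇒ +0.122830 -0.000374 = +0.122455;  D = -0.111082-0.051538i
d^3_{-1,-1}: k∈[0..2] ⇒ +0.995446 -0.012125 +0.000014 = +0.983335;  D = -0.890763+0.416520i
d^3_{0,-1}: k∈[0..2] ⇒ -0.134553 +0.000615 -0.000000 = -0.133939;  D = +0.034641-0.129382i
d^3_{1,-1}: k∈[0..2] ⇒ +0.009094 -0.000018 +0.000000 = +0.009075;  D = +0.005200+0.007437i
d^3_{2,-1}: k∈[0..1] ⇒ -0.000374 +0.000000 = -0.000374;  D = -0.000372-0.000033i
d^3_{3,-1}: single k=0 term ⇒ +0.000009;  D = +0.000006-0.000006i
Y_3^{m'}(θ=2.3734,φ=4.7551) and Σ D·Y over m':
  (-0.0015-0.0057i)·(-0.0179-0.1388i)  (-0.1111-0.0515i)·(+0.3536-0.0303i)  (-0.8908+0.4165i)·(+0.0152+0.3558i)  (+0.0346-0.1294i)·(+0.1111+0.0000i)  (+0.0052+0.0074i)·(-0.0152+0.3558i)  (-0.0004-0.0000i)·(+0.3536+0.0303i)  (+0.0000-0.0000i)·(+0.0179-0.1388i)
Y_3^-1(R⁻¹ n̂) = -0.202355-0.337828i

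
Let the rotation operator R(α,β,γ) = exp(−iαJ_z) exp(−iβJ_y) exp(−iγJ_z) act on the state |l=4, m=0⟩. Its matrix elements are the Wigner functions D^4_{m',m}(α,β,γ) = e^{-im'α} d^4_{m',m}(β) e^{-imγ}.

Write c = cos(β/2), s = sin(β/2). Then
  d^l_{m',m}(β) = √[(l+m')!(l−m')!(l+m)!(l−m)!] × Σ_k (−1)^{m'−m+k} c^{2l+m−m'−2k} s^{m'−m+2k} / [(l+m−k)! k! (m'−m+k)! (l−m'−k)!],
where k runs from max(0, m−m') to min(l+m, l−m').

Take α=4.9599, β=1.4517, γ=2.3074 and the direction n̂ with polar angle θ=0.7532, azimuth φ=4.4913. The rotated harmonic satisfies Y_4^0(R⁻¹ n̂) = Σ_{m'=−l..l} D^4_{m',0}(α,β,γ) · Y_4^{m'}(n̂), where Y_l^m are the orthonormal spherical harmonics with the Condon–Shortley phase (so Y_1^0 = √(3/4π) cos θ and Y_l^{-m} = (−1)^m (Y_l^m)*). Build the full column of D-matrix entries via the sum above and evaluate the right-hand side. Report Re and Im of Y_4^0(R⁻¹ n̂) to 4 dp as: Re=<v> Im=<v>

Need the full column D^4_{m',0} for m'=−4..4 at α=4.9599, β=1.4517, γ=2.3074.
cos(β/2)=0.747935, sin(β/2)=0.663771
d^4_{-4,0}: single k=4 term ⇒ +0.508253;  D = +0.278854+0.424925i
d^4_{-3,0}: k∈[3..4] ⇒ +0.809917 -0.637895 = +0.172022;  D = -0.116314+0.126738i
d^4_{-2,0}: k∈[2..4] ⇒ +0.731717 -1.536812 +0.453901 = -0.351194;  D = +0.309036+0.166835i
d^4_{-1,0}: k∈[1..4] ⇒ +0.388671 -1.836719 +1.446610 -0.189893 = -0.191330;  D = -0.046874+0.185500i
d^4_{0,0}: k∈[0..4] ⇒ +0.097929 -1.234076 +2.186922 -0.765525 +0.037683 = +0.322933;  D = +0.322933+0.000000i
d^4_{1,0}: k∈[0..3] ⇒ -0.388671 +1.836719 -1.446610 +0.189893 = +0.191330;  D = +0.046874+0.185500i
d^4_{2,0}: k∈[0..2] ⇒ +0.731717 -1.536812 +0.453901 = -0.351194;  D = +0.309036-0.166835i
d^4_{3,0}: k∈[0..1] ⇒ -0.809917 +0.637895 = -0.172022;  D = +0.116314+0.126738i
d^4_{4,0}: single k=0 term ⇒ +0.508253;  D = +0.278854-0.424925i
Y_4^{m'}(θ=0.7532,φ=4.4913) and Σ D·Y over m':
  (+0.2789+0.4249i)·(+0.0614+0.0749i)  (-0.1163+0.1267i)·(+0.1799-0.2302i)  (+0.3090+0.1668i)·(-0.3855-0.1825i)  (-0.0469+0.1855i)·(-0.0375+0.1670i)  (+0.3229+0.0000i)·(-0.3230+0.0000i)  (+0.0469+0.1855i)·(+0.0375+0.1670i)  (+0.3090-0.1668i)·(-0.3855+0.1825i)  (+0.1163+0.1267i)·(-0.1799-0.2302i)  (+0.2789-0.4249i)·(+0.0614-0.0749i)
Y_4^0(R⁻¹ n̂) = -0.353017+0.000000i

Re=-0.3530 Im=0.0000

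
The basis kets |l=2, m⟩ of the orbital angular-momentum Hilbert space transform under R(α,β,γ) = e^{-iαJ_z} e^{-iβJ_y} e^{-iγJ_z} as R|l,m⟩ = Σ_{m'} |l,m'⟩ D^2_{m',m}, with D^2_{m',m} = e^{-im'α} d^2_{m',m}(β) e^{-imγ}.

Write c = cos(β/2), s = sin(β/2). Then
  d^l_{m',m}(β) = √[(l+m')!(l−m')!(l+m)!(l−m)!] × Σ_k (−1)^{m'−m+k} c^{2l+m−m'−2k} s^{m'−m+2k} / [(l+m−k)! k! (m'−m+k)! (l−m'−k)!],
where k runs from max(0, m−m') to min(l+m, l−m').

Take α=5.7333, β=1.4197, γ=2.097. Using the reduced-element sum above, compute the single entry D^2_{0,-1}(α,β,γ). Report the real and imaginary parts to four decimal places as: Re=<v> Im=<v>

Re=0.0915 Im=-0.1576

First d^2_{0,-1}(β=1.4197), then the phase factors e^{-i(0)α} and e^{-i(-1)γ}:
With c≡cos(β/2)=0.758460 and s≡sin(β/2)=0.651720, N=[2·2·1·6]^{1/2}=4.898979
Admissible k: 0..1 (factorial args all ≥0)
  k=0: (−1)^1·4.8990/(2)·0.7585^3·0.6517^1 = -0.696521
  k=1: (−1)^2·4.8990/(2)·0.7585^1·0.6517^3 = +0.514270
d^2_{0,-1}(1.4197) = -0.696521 +0.514270 = -0.182251
Phases: e^{-i·(0)·5.7333}=+1.000000+0.000000i, e^{-i·(-1)·2.097}=-0.502254+0.864720i ⇒ D=+0.091536-0.157596i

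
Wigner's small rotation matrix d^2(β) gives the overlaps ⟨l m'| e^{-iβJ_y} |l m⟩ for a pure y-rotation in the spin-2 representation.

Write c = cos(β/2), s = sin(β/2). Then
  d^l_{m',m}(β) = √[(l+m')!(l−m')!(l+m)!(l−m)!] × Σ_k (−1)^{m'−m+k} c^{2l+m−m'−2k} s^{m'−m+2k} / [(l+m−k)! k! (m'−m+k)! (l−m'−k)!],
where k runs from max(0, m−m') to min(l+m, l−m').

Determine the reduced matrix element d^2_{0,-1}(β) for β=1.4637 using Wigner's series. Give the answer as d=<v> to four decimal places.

d=-0.1302

d^2_{0,-1}(β=1.4637) via Wigner's sum:
With c≡cos(β/2)=0.743939 and s≡sin(β/2)=0.668247, N=[2·2·1·6]^{1/2}=4.898979
Admissible k: 0..1 (factorial args all ≥0)
  k=0: (−1)^1·4.8990/(2)·0.7439^3·0.6682^1 = -0.673946
  k=1: (−1)^2·4.8990/(2)·0.7439^1·0.6682^3 = +0.543781
d^2_{0,-1}(1.4637) = -0.673946 +0.543781 = -0.130165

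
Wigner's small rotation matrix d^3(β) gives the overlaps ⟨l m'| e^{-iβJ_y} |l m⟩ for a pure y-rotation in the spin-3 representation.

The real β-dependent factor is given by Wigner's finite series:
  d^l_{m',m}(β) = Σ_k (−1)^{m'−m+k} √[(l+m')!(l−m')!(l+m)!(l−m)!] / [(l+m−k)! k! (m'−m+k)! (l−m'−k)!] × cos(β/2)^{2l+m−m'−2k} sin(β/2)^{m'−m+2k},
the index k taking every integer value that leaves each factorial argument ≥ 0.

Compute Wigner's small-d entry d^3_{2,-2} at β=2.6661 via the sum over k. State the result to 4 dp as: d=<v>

d^3_{2,-2}(β=2.6661) via Wigner's sum:
Half-angle: c=0.235513, s=0.971871. N=√(120·1·1·120)=120.000000
k∈{0,1} keeps every argument non-negative
  k=0: (−1)^4·120.0000/(24)·0.2355^2·0.9719^4 = +0.247420
  k=1: (−1)^5·120.0000/(120)·0.2355^0·0.9719^6 = -0.842660
d^3_{2,-2}(2.6661) = +0.247420 -0.842660 = -0.595240

d=-0.5952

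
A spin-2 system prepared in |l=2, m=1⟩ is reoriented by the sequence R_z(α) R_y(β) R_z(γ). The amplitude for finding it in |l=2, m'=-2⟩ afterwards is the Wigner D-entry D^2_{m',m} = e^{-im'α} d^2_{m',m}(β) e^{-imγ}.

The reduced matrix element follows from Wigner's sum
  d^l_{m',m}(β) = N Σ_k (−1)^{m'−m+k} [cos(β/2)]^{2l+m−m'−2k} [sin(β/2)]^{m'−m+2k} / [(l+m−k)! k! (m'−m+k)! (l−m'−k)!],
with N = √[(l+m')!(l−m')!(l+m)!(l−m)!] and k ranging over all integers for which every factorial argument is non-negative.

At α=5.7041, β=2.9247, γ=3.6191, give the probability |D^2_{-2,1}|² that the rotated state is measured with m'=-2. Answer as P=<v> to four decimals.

P=0.0452

Split into d^2_{-2,1}(β=2.9247) × two z-phases.
Half-angle: c=0.108234, s=0.994125. N=√(1·24·6·1)=12.000000
k∈{3} keeps every argument non-negative
  k=3: (−1)^0·12.0000/(6)·0.1082^1·0.9941^3 = +0.212675
d^2_{-2,1}(2.9247) = +0.212675
|D^2_{-2,1}|² = |d^2_{-2,1}(β)|² = (+0.212675)² = 0.045231 (the z-rotation phases have unit modulus)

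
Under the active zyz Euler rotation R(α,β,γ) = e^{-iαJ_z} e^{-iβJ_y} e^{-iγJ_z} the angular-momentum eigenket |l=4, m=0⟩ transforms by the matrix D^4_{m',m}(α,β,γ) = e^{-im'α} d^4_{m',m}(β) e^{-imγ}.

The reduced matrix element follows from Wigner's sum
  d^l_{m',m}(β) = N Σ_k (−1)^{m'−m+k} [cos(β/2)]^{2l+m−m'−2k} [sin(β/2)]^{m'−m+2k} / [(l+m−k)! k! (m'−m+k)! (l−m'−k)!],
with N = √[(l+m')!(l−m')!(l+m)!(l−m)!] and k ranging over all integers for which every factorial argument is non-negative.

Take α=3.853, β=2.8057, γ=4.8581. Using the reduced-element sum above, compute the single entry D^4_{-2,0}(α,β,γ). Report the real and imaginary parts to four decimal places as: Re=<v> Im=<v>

First d^4_{-2,0}(β=2.8057), then the phase factors e^{-i(-2)α} and e^{-i(0)γ}:
With c≡cos(β/2)=0.167158 and s≡sin(β/2)=0.985930, N=[2·720·24·24]^{1/2}=910.735966
Admissible k: 2..4 (factorial args all ≥0)
  k=2: (−1)^0·910.7360/(96)·0.1672^6·0.9859^2 = +0.000201
  k=3: (−1)^1·910.7360/(36)·0.1672^4·0.9859^4 = -0.018663
  k=4: (−1)^2·910.7360/(96)·0.1672^2·0.9859^6 = +0.243474
d^4_{-2,0}(2.8057) = +0.000201 -0.018663 +0.243474 = +0.225012
Attach z-rotation phases: D = e^{-i(-2)(3.853)}·(+0.225012)·e^{-i(0)(4.8581)} = +0.033176+0.222553i

Re=0.0332 Im=0.2226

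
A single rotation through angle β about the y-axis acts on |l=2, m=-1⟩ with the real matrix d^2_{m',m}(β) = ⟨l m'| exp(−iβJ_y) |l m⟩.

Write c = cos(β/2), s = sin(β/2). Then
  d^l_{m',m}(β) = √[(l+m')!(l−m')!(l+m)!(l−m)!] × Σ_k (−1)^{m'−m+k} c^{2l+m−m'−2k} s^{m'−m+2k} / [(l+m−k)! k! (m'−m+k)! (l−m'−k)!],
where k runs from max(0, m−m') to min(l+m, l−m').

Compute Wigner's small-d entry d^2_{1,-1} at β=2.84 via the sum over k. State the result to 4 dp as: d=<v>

d^2_{1,-1}(β=2.84) via Wigner's sum:
c=cos(2.84/2)=0.150225, s=sin(2.84/2)=0.988652; N=√[6·1·1·6]=6.000000
k∈{0,1} keeps every argument non-negative
  k=0: (−1)^2·6.0000/(2)·0.1502^2·0.9887^2 = +0.066175
  k=1: (−1)^3·6.0000/(6)·0.1502^0·0.9887^4 = -0.955374
d^2_{1,-1}(2.84) = +0.066175 -0.955374 = -0.889199

d=-0.8892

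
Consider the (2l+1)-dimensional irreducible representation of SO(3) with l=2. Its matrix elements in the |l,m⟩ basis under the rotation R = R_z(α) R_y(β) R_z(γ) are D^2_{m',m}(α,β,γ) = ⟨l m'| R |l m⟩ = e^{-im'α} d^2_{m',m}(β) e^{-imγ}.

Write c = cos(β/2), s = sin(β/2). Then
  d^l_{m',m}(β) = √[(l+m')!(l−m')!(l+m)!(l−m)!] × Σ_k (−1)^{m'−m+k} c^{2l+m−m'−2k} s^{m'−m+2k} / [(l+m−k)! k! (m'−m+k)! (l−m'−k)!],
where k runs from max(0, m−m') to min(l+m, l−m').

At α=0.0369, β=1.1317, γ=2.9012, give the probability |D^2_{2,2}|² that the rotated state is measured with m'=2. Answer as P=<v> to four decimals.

Split into d^2_{2,2}(β=1.1317) × two z-phases.
Half-angle: c=0.844133, s=0.536134. N=√(24·1·24·1)=24.000000
The bounds max(0,m−m')=0 and min(l+m,l−m')=0 give 1 term
  k=0: (−1)^0·24.0000/(24)·0.8441^4·0.5361^0 = +0.507743
d^2_{2,2}(1.1317) = +0.507743
|D^2_{2,2}|² = |d^2_{2,2}(β)|² = (+0.507743)² = 0.257803 (the z-rotation phases have unit modulus)

P=0.2578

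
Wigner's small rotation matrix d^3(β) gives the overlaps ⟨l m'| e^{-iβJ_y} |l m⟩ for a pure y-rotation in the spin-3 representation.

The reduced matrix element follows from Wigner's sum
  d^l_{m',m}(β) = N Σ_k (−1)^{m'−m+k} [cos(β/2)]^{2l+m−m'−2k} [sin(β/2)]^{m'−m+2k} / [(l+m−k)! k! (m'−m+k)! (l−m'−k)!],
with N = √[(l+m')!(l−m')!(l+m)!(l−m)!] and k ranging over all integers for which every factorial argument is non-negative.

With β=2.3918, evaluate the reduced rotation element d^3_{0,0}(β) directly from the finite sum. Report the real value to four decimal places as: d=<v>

d^3_{0,0}(β=2.3918) via Wigner's sum:
With c≡cos(β/2)=0.366176 and s≡sin(β/2)=0.930546, N=[6·6·6·6]^{1/2}=36.000000
The bounds max(0,m−m')=0 and min(l+m,l−m')=3 give 4 terms
  k=0: (−1)^0·36.0000/(36)·0.3662^6·0.9305^0 = +0.002411
  k=1: (−1)^1·36.0000/(4)·0.3662^4·0.9305^2 = -0.140113
  k=2: (−1)^2·36.0000/(4)·0.3662^2·0.9305^4 = +0.904843
  k=3: (−1)^3·36.0000/(36)·0.3662^0·0.9305^6 = -0.649271
d^3_{0,0}(2.3918) = +0.002411 -0.140113 +0.904843 -0.649271 = +0.117870

d=0.1179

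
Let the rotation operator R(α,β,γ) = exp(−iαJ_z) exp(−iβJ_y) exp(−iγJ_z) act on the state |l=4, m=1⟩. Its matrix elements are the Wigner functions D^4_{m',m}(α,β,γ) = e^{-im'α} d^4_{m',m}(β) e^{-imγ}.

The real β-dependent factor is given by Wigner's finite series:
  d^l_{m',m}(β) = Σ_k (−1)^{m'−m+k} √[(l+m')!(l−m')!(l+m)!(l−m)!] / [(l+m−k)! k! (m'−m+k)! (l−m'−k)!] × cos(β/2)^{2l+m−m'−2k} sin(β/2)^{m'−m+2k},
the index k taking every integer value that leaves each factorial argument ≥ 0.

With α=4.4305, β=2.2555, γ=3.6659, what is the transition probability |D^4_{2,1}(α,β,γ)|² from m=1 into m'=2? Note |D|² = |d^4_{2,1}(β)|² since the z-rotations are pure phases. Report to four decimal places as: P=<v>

First d^4_{2,1}(β=2.2555), then the phase factors e^{-i(2)α} and e^{-i(1)γ}:
With c≡cos(β/2)=0.428694 and s≡sin(β/2)=0.903450, N=[720·2·120·6]^{1/2}=1018.233765
The bounds max(0,m−m')=0 and min(l+m,l−m')=2 give 3 terms
  k=0: (−1)^1·1018.2338/(240)·0.4287^7·0.9034^1 = -0.010199
  k=1: (−1)^2·1018.2338/(48)·0.4287^5·0.9034^3 = +0.226492
  k=2: (−1)^3·1018.2338/(72)·0.4287^3·0.9034^5 = -0.670620
d^4_{2,1}(2.2555) = -0.010199 +0.226492 -0.670620 = -0.454327
|D^4_{2,1}|² = |d^4_{2,1}(β)|² = (-0.454327)² = 0.206413 (the z-rotation phases have unit modulus)

P=0.2064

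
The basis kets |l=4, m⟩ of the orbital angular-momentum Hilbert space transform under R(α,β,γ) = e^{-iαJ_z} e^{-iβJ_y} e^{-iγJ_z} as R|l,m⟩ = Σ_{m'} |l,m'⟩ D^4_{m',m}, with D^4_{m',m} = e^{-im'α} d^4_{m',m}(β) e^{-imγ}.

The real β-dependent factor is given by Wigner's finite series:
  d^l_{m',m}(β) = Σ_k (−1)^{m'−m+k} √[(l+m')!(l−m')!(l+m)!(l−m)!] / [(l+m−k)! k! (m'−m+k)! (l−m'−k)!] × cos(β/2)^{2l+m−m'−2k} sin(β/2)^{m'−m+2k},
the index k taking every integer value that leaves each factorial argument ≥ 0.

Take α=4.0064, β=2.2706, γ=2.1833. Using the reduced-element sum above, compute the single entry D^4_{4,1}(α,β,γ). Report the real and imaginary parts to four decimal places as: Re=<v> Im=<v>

Re=-0.0597 Im=-0.0445

First d^4_{4,1}(β=2.2706), then the phase factors e^{-i(4)α} and e^{-i(1)γ}:
With c≡cos(β/2)=0.421860 and s≡sin(β/2)=0.906661, N=[40320·1·120·6]^{1/2}=5387.986637
k: max(0,(1)−(4))=0 … min(4+(1),4−(4))=0
  k=0: (−1)^3·5387.9866/(720)·0.4219^5·0.9067^3 = -0.074520
d^4_{4,1}(2.2706) = -0.074520
D = (-0.949976+0.312322i)·(-0.074520)·(-0.574918-0.818211i) = -0.059743-0.044542i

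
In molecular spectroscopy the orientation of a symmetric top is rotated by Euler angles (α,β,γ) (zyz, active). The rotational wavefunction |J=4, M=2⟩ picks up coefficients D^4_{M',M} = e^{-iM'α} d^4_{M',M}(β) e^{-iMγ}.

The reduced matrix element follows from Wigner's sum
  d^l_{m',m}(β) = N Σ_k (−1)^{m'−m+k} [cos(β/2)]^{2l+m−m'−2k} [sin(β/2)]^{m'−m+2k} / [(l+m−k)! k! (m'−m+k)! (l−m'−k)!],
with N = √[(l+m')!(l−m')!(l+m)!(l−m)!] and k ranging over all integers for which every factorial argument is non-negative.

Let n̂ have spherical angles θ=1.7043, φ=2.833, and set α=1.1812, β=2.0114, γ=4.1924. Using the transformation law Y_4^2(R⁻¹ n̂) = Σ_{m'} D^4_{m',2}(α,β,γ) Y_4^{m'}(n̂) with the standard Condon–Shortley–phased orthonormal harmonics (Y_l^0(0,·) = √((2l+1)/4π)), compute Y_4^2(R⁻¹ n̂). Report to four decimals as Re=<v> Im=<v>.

Need the full column D^4_{m',2} for m'=−4..4 at α=1.1812, β=2.0114, γ=4.1924.
cos(β/2)=0.535497, sin(β/2)=0.844537
d^4_{-4,2}: single k=6 term ⇒ +0.550561;  D = -0.478223+0.272802i
d^4_{-3,2}: k∈[5..6] ⇒ +0.740543 -0.613977 = +0.126566;  D = +0.016258+0.125518i
d^4_{-2,2}: k∈[4..6] ⇒ +0.627473 -1.248555 +0.258791 = -0.362291;  D = -0.350042-0.093413i
d^4_{-1,2}: k∈[3..5] ⇒ +0.375109 -1.399495 +0.696184 = -0.328202;  D = -0.198723+0.261200i
d^4_{0,2}: k∈[2..4] ⇒ +0.159552 -1.058263 +0.987070 = +0.088359;  D = -0.044731-0.076200i
d^4_{1,2}: k∈[1..3] ⇒ +0.045243 -0.562663 +0.932996 = +0.415577;  D = -0.411440+0.058494i
d^4_{2,2}: k∈[0..2] ⇒ +0.006762 -0.201819 +0.627473 = +0.432415;  D = -0.106300+0.419146i
d^4_{3,2}: k∈[0..1] ⇒ -0.039901 +0.297733 = +0.257832;  D = +0.207118+0.153556i
d^4_{4,2}: single k=0 term ⇒ +0.088994;  D = +0.076183-0.046001i
Y_4^{m'}(θ=1.7043,φ=2.833) and Σ D·Y over m':
  (-0.4782+0.2728i)·(+0.1410+0.4031i)  (+0.0163+0.1255i)·(+0.0975+0.1296i)  (-0.3500-0.0934i)·(-0.2347-0.1666i)  (-0.1987+0.2612i)·(-0.1710-0.0545i)  (-0.0447-0.0762i)·(+0.2623+0.0000i)  (-0.4114+0.0585i)·(+0.1710-0.0545i)  (-0.1063+0.4191i)·(-0.2347+0.1666i)  (+0.2071+0.1536i)·(-0.0975+0.1296i)  (+0.0762-0.0460i)·(+0.1410-0.4031i)
Y_4^2(R⁻¹ n̂) = -0.248894-0.222515i

Re=-0.2489 Im=-0.2225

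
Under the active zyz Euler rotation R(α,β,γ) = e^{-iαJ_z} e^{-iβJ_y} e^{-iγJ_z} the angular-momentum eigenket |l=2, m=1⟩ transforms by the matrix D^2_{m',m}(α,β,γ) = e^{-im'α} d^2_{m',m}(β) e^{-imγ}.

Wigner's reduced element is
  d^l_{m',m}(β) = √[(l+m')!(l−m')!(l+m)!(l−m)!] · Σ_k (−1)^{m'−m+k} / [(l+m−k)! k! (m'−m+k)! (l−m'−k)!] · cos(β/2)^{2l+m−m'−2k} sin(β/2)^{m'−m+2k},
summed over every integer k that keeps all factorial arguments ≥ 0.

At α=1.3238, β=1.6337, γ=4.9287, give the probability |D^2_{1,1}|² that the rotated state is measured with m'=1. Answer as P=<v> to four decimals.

P=0.2782

First d^2_{1,1}(β=1.6337), then the phase factors e^{-i(1)α} and e^{-i(1)γ}:
With c≡cos(β/2)=0.684521 and s≡sin(β/2)=0.728993, N=[6·1·6·1]^{1/2}=6.000000
The bounds max(0,m−m')=0 and min(l+m,l−m')=1 give 2 terms
  k=0: (−1)^0·6.0000/(6)·0.6845^4·0.7290^0 = +0.219557
  k=1: (−1)^1·6.0000/(2)·0.6845^2·0.7290^2 = -0.747036
d^2_{1,1}(1.6337) = +0.219557 -0.747036 = -0.527479
|D^2_{1,1}|² = |d^2_{1,1}(β)|² = (-0.527479)² = 0.278235 (the z-rotation phases have unit modulus)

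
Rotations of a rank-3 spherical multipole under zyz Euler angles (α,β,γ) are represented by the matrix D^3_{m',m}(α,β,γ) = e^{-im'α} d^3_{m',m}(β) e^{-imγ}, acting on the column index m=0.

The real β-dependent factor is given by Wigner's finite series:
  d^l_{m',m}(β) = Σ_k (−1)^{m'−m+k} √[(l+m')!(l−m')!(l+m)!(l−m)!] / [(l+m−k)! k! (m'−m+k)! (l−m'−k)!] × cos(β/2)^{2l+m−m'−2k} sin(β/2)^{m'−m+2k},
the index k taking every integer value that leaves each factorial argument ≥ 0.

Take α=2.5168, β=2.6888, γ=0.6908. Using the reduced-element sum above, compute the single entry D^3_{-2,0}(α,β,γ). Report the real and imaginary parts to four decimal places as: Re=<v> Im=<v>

Re=-0.0744 Im=0.2236

Split into d^3_{-2,0}(β=2.6888) × two z-phases.
Half-angle: c=0.224467, s=0.974482. N=√(1·120·6·6)=65.726707
k∈{2,3} keeps every argument non-negative
  k=2: (−1)^0·65.7267/(12)·0.2245^4·0.9745^2 = +0.013204
  k=3: (−1)^1·65.7267/(12)·0.2245^2·0.9745^4 = -0.248864
d^3_{-2,0}(2.6888) = +0.013204 -0.248864 = -0.235659
Attach z-rotation phases: D = e^{-i(-2)(2.5168)}·(-0.235659)·e^{-i(0)(0.6908)} = -0.074401+0.223606i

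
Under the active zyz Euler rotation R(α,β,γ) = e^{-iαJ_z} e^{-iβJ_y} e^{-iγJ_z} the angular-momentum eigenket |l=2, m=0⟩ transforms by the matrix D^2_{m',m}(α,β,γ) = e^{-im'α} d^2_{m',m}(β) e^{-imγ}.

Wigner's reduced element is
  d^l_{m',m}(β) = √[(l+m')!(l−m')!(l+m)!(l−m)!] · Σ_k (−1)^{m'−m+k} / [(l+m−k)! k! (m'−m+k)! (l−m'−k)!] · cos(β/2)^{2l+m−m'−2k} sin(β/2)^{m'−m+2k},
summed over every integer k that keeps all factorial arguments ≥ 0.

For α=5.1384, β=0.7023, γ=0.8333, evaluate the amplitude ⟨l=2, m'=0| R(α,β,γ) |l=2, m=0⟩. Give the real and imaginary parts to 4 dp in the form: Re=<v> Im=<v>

First d^2_{0,0}(β=0.7023), then the phase factors e^{-i(0)α} and e^{-i(0)γ}:
Half-angle: c=0.938978, s=0.343978. N=√(2·2·2·2)=4.000000
k: max(0,(0)−(0))=0 … min(2+(0),2−(0))=2
  k=0: (−1)^0·4.0000/(4)·0.9390^4·0.3440^0 = +0.777358
  k=1: (−1)^1·4.0000/(1)·0.9390^2·0.3440^2 = -0.417284
  k=2: (−1)^2·4.0000/(4)·0.9390^0·0.3440^4 = +0.014000
d^2_{0,0}(0.7023) = +0.777358 -0.417284 +0.014000 = +0.374074
Attach z-rotation phases: D = e^{-i(0)(5.1384)}·(+0.374074)·e^{-i(0)(0.8333)} = +0.374074+0.000000i

Re=0.3741 Im=0.0000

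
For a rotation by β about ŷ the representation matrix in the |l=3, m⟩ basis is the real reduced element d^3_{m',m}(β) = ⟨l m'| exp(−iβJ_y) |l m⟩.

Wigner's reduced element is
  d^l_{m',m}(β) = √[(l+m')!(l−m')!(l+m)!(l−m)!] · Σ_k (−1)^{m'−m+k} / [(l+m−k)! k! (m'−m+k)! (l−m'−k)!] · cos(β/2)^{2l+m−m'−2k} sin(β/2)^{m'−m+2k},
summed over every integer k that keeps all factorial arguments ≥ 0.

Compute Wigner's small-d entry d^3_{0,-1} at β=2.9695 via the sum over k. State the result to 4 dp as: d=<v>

d=-0.2857

d^3_{0,-1}(β=2.9695) via Wigner's sum:
With c≡cos(β/2)=0.085940 and s≡sin(β/2)=0.996300, N=[6·6·2·24]^{1/2}=41.569219
k∈{0,1,2} keeps every argument non-negative
  k=0: (−1)^1·41.5692/(12)·0.0859^5·0.9963^1 = -0.000016
  k=1: (−1)^2·41.5692/(4)·0.0859^3·0.9963^3 = +0.006523
  k=2: (−1)^3·41.5692/(12)·0.0859^1·0.9963^5 = -0.292239
d^3_{0,-1}(2.9695) = -0.000016 +0.006523 -0.292239 = -0.285732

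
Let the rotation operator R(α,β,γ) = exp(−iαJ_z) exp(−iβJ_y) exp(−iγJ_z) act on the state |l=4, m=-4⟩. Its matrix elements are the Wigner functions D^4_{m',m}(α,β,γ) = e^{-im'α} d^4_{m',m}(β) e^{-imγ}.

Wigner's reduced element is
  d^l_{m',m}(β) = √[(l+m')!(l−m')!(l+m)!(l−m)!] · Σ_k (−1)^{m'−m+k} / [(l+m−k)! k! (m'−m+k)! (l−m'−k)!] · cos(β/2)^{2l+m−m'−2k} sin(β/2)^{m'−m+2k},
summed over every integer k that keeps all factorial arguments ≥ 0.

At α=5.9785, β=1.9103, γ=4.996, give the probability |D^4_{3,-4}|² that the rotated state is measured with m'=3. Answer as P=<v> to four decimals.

P=0.1559

First d^4_{3,-4}(β=1.9103), then the phase factors e^{-i(3)α} and e^{-i(-4)γ}:
c=cos(1.9103/2)=0.577486, s=sin(1.9103/2)=0.816400; N=√[5040·1·1·40320]=14255.272709
k∈{0} keeps every argument non-negative
  k=0: (−1)^7·14255.2727/(5040)·0.5775^1·0.8164^7 = -0.394829
d^4_{3,-4}(1.9103) = -0.394829
|D^4_{3,-4}|² = |d^4_{3,-4}(β)|² = (-0.394829)² = 0.155890 (the z-rotation phases have unit modulus)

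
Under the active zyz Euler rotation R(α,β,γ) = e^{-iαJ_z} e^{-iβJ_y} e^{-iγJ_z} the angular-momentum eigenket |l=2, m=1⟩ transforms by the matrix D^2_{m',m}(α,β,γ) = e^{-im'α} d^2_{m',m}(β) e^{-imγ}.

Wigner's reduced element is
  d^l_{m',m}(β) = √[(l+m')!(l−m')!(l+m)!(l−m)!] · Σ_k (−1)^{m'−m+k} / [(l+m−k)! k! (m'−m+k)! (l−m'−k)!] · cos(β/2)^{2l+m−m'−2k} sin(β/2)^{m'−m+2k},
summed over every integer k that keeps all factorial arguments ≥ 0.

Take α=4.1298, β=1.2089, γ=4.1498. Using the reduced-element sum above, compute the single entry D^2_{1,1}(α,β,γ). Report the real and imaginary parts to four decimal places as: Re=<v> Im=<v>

Re=0.0816 Im=0.1800

D^2_{1,1}(4.1298,1.2089,4.1498) = e^{-i·1·4.1298}·d^2_{1,1}(1.2089)·e^{-i·1·4.1498}. Compute d first:
c=cos(1.2089/2)=0.822815, s=sin(1.2089/2)=0.568310; N=√[6·1·6·1]=6.000000
k: max(0,(1)−(1))=0 … min(2+(1),2−(1))=1
  k=0: (−1)^0·6.0000/(6)·0.8228^4·0.5683^0 = +0.458362
  k=1: (−1)^1·6.0000/(2)·0.8228^2·0.5683^2 = -0.655987
d^2_{1,1}(1.2089) = +0.458362 -0.655987 = -0.197626
Attach z-rotation phases: D = e^{-i(1)(4.1298)}·(-0.197626)·e^{-i(1)(4.1498)} = +0.081596+0.179994i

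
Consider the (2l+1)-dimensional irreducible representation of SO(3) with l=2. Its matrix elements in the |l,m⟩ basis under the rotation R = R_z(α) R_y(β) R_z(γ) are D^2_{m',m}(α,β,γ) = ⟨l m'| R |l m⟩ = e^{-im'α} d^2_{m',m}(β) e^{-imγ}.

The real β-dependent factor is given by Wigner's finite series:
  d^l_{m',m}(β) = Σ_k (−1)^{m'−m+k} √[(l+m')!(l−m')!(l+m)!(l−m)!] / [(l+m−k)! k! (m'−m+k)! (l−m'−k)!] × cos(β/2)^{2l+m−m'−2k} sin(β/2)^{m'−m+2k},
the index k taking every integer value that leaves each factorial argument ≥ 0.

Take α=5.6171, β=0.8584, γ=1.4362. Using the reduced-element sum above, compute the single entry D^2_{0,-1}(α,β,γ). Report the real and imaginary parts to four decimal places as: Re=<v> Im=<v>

First d^2_{0,-1}(β=0.8584), then the phase factors e^{-i(0)α} and e^{-i(-1)γ}:
With c≡cos(β/2)=0.909299 and s≡sin(β/2)=0.416143, N=[2·2·1·6]^{1/2}=4.898979
Admissible k: 0..1 (factorial args all ≥0)
  k=0: (−1)^1·4.8990/(2)·0.9093^3·0.4161^1 = -0.766371
  k=1: (−1)^2·4.8990/(2)·0.9093^1·0.4161^3 = +0.160514
d^2_{0,-1}(0.8584) = -0.766371 +0.160514 = -0.605857
Phases: e^{-i·(0)·5.6171}=+1.000000+0.000000i, e^{-i·(-1)·1.4362}=+0.134190+0.990956i ⇒ D=-0.081300-0.600377i

Re=-0.0813 Im=-0.6004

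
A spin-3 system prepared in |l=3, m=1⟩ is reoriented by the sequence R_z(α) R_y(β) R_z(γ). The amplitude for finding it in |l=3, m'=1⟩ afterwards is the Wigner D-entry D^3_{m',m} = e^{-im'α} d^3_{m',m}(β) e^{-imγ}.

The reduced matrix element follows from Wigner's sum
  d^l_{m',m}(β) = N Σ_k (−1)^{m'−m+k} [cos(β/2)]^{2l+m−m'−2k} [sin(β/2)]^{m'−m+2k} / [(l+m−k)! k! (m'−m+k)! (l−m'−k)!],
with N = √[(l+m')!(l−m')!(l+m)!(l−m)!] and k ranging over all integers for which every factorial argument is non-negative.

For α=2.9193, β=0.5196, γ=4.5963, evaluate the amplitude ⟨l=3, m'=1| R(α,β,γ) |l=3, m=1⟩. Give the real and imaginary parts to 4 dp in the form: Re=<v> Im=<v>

Re=0.1257 Im=-0.3572

D^3_{1,1}(2.9193,0.5196,4.5963) = e^{-i·1·2.9193}·d^3_{1,1}(0.5196)·e^{-i·1·4.5963}. Compute d first:
With c≡cos(β/2)=0.966441 and s≡sin(β/2)=0.256887, N=[24·2·24·2]^{1/2}=48.000000
k: max(0,(1)−(1))=0 … min(3+(1),3−(1))=2
  k=0: (−1)^0·48.0000/(48)·0.9664^6·0.2569^0 = +0.814804
  k=1: (−1)^1·48.0000/(6)·0.9664^4·0.2569^2 = -0.460550
  k=2: (−1)^2·48.0000/(8)·0.9664^2·0.2569^4 = +0.024405
d^3_{1,1}(0.5196) = +0.814804 -0.460550 +0.024405 = +0.378658
Phases: e^{-i·(1)·2.9193}=-0.975395-0.220466i, e^{-i·(1)·4.5963}=-0.115828+0.993269i ⇒ D=+0.125700-0.357186i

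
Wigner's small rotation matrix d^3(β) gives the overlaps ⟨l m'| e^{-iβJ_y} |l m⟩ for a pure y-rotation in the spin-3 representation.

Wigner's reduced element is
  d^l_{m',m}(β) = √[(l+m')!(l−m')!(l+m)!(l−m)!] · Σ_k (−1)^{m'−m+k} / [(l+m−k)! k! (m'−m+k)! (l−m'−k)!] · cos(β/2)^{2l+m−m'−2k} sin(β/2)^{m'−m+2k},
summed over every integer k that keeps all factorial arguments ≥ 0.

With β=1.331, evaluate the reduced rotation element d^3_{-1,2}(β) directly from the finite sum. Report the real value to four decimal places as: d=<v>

d^3_{-1,2}(β=1.331) via Wigner's sum:
With c≡cos(β/2)=0.786608 and s≡sin(β/2)=0.617453, N=[2·24·120·1]^{1/2}=75.894664
k: max(0,(2)−(-1))=3 … min(3+(2),3−(-1))=4
  k=3: (−1)^0·75.8947/(12)·0.7866^3·0.6175^3 = +0.724630
  k=4: (−1)^1·75.8947/(24)·0.7866^1·0.6175^5 = -0.223242
d^3_{-1,2}(1.331) = +0.724630 -0.223242 = +0.501387

d=0.5014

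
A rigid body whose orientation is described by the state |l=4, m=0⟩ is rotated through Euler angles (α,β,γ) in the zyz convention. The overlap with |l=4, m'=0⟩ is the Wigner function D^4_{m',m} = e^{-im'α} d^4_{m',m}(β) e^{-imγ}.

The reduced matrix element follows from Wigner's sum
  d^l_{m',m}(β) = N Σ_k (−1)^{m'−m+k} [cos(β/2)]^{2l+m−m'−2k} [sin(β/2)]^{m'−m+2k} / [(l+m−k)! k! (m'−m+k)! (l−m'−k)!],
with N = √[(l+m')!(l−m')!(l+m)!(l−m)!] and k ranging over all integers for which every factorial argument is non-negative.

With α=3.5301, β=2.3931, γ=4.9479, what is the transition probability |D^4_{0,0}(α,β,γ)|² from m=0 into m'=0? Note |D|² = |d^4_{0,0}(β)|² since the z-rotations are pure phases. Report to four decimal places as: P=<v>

First d^4_{0,0}(β=2.3931), then the phase factors e^{-i(0)α} and e^{-i(0)γ}:
c=cos(2.3931/2)=0.365571, s=sin(2.3931/2)=0.930783; N=√[24·24·24·24]=576.000000
k∈{0,1,2,3,4} keeps every argument non-negative
  k=0: (−1)^0·576.0000/(576)·0.3656^8·0.9308^0 = +0.000319
  k=1: (−1)^1·576.0000/(36)·0.3656^6·0.9308^2 = -0.033086
  k=2: (−1)^2·576.0000/(16)·0.3656^4·0.9308^4 = +0.482597
  k=3: (−1)^3·576.0000/(36)·0.3656^2·0.9308^6 = -1.390451
  k=4: (−1)^4·576.0000/(576)·0.3656^0·0.9308^8 = +0.563364
d^4_{0,0}(2.3931) = +0.000319 -0.033086 +0.482597 -1.390451 +0.563364 = -0.377257
|D^4_{0,0}|² = |d^4_{0,0}(β)|² = (-0.377257)² = 0.142323 (the z-rotation phases have unit modulus)

P=0.1423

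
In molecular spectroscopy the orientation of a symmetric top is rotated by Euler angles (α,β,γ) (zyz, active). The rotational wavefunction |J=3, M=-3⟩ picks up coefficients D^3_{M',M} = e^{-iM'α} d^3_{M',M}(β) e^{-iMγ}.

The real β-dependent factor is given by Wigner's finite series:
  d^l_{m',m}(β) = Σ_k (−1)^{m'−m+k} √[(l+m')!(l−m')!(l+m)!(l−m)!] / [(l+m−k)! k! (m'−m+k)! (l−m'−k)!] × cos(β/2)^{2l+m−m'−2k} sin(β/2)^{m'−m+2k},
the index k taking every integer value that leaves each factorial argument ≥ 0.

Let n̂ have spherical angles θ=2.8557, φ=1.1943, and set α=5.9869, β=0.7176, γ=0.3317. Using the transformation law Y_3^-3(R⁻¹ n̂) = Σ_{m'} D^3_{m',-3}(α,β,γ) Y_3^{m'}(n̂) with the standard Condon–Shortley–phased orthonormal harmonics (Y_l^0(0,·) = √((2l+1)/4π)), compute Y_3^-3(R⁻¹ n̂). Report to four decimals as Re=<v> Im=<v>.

Re=0.1430 Im=-0.0339

Need the full column D^3_{m',-3} for m'=−3..3 at α=5.9869, β=0.7176, γ=0.3317.
cos(β/2)=0.936319, sin(β/2)=0.351151
d^3_{-3,-3}: single k=0 term ⇒ +0.673818;  D = +0.670019+0.071455i
d^3_{-2,-3}: single k=0 term ⇒ -0.618997;  D = -0.569522-0.242490i
d^3_{-1,-3}: single k=0 term ⇒ +0.367053;  D = +0.281017+0.236129i
d^3_{0,-3}: single k=0 term ⇒ -0.158953;  D = -0.086537-0.133332i
d^3_{1,-3}: single k=0 term ⇒ +0.051626;  D = +0.014238+0.049624i
d^3_{2,-3}: single k=0 term ⇒ -0.012245;  D = +0.000207-0.012244i
d^3_{3,-3}: single k=0 term ⇒ +0.001875;  D = -0.000578+0.001784i
Y_3^{m'}(θ=2.8557,φ=1.1943) and Σ D·Y over m':
  (+0.6700+0.0715i)·(-0.0085+0.0040i)  (-0.5695-0.2425i)·(+0.0569+0.0533i)  (+0.2810+0.2361i)·(+0.1207-0.3053i)  (-0.0865-0.1333i)·(-0.5737+0.0000i)  (+0.0142+0.0496i)·(-0.1207-0.3053i)  (+0.0002-0.0122i)·(+0.0569-0.0533i)  (-0.0006+0.0018i)·(+0.0085+0.0040i)
Y_3^-3(R⁻¹ n̂) = +0.143014-0.033934i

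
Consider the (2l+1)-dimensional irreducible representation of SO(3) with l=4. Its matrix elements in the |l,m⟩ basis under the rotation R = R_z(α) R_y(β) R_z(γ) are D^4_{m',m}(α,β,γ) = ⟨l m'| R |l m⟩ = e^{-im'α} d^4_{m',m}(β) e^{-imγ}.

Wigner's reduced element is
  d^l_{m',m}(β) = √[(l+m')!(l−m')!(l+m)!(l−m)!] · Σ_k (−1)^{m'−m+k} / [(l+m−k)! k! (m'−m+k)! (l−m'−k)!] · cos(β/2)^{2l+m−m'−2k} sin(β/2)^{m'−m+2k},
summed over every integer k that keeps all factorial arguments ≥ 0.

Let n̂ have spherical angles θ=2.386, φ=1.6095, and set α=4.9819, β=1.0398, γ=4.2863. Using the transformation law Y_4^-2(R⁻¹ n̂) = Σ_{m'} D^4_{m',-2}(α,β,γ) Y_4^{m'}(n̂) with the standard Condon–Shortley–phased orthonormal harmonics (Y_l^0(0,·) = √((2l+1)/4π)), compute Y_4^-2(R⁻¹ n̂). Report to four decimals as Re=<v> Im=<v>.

Re=0.0515 Im=0.1831

Need the full column D^4_{m',-2} for m'=−4..4 at α=4.9819, β=1.0398, γ=4.2863.
cos(β/2)=0.867869, sin(β/2)=0.496793
d^4_{-4,-2}: single k=2 term ⇒ +0.558027;  D = -0.543853-0.124970i
d^4_{-3,-2}: k∈[1..2] ⇒ +0.689316 -0.677615 = +0.011701;  D = -0.000511-0.011690i
d^4_{-2,-2}: k∈[0..2] ⇒ +0.321835 -1.265486 +0.518335 = -0.425316;  D = -0.404631+0.131024i
d^4_{-1,-2}: k∈[0..2] ⇒ -0.781611 +1.280572 -0.279741 = +0.219220;  D = +0.120626+0.183048i
d^4_{0,-2}: k∈[0..2] ⇒ +1.000455 -0.874197 +0.107420 = +0.233677;  D = -0.153840+0.175892i
d^4_{1,-2}: k∈[0..2] ⇒ -0.853715 +0.419612 -0.027499 = -0.461603;  D = +0.415828+0.200410i
d^4_{2,-2}: k∈[0..2] ⇒ +0.518335 -0.135876 +0.003710 = +0.386169;  D = +0.068982-0.379958i
d^4_{3,-2}: k∈[0..1] ⇒ -0.222038 +0.024252 = -0.197786;  D = -0.196987+0.017760i
d^4_{4,-2}: single k=0 term ⇒ +0.059916;  D = +0.021075+0.056087i
Y_4^{m'}(θ=2.386,φ=1.6095) and Σ D·Y over m':
  (-0.5439-0.1250i)·(+0.0967-0.0151i)  (-0.0005-0.0117i)·(-0.0340-0.2918i)  (-0.4046+0.1310i)·(-0.4248+0.0329i)  (+0.1206+0.1830i)·(+0.0065+0.1672i)  (-0.1538+0.1759i)·(-0.3248+0.0000i)  (+0.4158+0.2004i)·(-0.0065+0.1672i)  (+0.0690-0.3800i)·(-0.4248-0.0329i)  (-0.1970+0.0178i)·(+0.0340-0.2918i)  (+0.0211+0.0561i)·(+0.0967+0.0151i)
Y_4^-2(R⁻¹ n̂) = +0.051499+0.183070i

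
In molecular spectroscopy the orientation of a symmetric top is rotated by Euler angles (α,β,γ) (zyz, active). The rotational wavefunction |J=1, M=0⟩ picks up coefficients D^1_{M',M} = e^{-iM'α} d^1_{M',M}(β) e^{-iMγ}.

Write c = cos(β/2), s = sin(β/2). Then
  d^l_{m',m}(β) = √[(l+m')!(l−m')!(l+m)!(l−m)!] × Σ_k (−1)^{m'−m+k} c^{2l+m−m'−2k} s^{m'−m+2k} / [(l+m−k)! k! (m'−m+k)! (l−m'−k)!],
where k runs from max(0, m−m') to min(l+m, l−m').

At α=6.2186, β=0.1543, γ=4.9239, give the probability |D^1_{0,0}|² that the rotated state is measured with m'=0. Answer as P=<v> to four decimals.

P=0.9764

First d^1_{0,0}(β=0.1543), then the phase factors e^{-i(0)α} and e^{-i(0)γ}:
With c≡cos(β/2)=0.997025 and s≡sin(β/2)=0.077073, N=[1·1·1·1]^{1/2}=1.000000
Admissible k: 0..1 (factorial args all ≥0)
  k=0: (−1)^0·1.0000/(1)·0.9970^2·0.0771^0 = +0.994060
  k=1: (−1)^1·1.0000/(1)·0.9970^0·0.0771^2 = -0.005940
d^1_{0,0}(0.1543) = +0.994060 -0.005940 = +0.988119
|D^1_{0,0}|² = |d^1_{0,0}(β)|² = (+0.988119)² = 0.976380 (the z-rotation phases have unit modulus)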